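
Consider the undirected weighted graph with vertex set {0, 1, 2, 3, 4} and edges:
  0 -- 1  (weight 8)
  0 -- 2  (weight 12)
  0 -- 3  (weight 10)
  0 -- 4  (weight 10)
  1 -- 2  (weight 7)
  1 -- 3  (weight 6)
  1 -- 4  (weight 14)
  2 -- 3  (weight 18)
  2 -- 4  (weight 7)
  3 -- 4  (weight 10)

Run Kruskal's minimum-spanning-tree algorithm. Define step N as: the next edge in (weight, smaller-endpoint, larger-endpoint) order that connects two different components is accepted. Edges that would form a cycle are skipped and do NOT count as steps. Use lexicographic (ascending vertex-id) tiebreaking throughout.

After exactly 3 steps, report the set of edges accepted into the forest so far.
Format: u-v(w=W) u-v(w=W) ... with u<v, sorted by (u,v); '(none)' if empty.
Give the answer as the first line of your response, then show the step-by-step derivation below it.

1-2(w=7) 1-3(w=6) 2-4(w=7)

step 1: add edge 1-3 (w=6); MST = {1-3(w=6)}
step 2: add edge 1-2 (w=7); MST = {1-2(w=7) 1-3(w=6)}
step 3: add edge 2-4 (w=7); MST = {1-2(w=7) 1-3(w=6) 2-4(w=7)}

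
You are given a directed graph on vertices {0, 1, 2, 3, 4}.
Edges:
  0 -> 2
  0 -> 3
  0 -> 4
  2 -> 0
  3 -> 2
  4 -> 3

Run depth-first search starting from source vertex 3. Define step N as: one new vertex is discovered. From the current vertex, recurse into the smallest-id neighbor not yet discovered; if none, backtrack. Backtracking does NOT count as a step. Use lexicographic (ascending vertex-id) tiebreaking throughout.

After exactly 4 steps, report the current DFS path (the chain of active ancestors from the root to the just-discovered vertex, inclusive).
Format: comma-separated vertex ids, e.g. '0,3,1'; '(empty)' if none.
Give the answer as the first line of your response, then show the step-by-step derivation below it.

3,2,0,4

step 1: discover 3; path=3; order=3
step 2: discover 2; path=3>2; order=3,2
step 3: discover 0; path=3>2>0; order=3,2,0
step 4: discover 4; path=3>2>0>4; order=3,2,0,4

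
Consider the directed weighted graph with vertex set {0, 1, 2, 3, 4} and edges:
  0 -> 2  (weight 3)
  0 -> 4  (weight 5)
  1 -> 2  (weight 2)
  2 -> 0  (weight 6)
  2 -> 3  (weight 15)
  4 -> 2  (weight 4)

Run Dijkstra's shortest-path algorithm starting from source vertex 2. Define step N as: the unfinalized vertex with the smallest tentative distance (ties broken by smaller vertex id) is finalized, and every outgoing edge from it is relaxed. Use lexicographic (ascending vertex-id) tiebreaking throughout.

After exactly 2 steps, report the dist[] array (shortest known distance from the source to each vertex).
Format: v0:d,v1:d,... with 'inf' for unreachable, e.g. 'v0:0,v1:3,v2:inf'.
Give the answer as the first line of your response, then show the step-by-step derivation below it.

v0:6,v1:inf,v2:0,v3:15,v4:11

step 1: dist = v0:6,v1:inf,v2:0,v3:15,v4:inf
step 2: dist = v0:6,v1:inf,v2:0,v3:15,v4:11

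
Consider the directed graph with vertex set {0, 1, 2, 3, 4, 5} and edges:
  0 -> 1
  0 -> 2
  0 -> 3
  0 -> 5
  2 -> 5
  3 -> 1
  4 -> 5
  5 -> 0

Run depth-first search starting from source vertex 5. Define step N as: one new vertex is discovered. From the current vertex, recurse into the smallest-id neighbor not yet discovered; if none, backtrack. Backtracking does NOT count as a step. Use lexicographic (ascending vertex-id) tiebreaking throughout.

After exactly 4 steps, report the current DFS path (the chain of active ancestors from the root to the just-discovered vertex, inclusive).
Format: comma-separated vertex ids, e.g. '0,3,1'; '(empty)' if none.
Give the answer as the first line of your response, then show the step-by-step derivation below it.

5,0,2

step 1: discover 5; path=5; order=5
step 2: discover 0; path=5>0; order=5,0
step 3: discover 1; path=5>0>1; order=5,0,1
step 4: discover 2; path=5>0>2; order=5,0,1,2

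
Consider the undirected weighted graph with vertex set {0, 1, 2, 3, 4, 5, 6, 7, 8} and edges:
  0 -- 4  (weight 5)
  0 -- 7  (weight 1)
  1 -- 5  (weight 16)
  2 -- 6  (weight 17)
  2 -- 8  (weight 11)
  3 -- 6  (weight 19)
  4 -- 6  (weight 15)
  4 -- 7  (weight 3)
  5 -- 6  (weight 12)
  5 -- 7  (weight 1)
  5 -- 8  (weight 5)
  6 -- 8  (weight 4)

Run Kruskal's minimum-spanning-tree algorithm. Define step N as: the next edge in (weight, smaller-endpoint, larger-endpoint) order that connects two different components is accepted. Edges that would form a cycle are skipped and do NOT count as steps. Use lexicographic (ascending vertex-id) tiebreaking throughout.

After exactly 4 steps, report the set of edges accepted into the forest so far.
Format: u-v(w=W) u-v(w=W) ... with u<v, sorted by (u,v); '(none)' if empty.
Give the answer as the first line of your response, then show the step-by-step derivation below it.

0-7(w=1) 4-7(w=3) 5-7(w=1) 6-8(w=4)

step 1: add edge 0-7 (w=1); MST = {0-7(w=1)}
step 2: add edge 5-7 (w=1); MST = {0-7(w=1) 5-7(w=1)}
step 3: add edge 4-7 (w=3); MST = {0-7(w=1) 4-7(w=3) 5-7(w=1)}
step 4: add edge 6-8 (w=4); MST = {0-7(w=1) 4-7(w=3) 5-7(w=1) 6-8(w=4)}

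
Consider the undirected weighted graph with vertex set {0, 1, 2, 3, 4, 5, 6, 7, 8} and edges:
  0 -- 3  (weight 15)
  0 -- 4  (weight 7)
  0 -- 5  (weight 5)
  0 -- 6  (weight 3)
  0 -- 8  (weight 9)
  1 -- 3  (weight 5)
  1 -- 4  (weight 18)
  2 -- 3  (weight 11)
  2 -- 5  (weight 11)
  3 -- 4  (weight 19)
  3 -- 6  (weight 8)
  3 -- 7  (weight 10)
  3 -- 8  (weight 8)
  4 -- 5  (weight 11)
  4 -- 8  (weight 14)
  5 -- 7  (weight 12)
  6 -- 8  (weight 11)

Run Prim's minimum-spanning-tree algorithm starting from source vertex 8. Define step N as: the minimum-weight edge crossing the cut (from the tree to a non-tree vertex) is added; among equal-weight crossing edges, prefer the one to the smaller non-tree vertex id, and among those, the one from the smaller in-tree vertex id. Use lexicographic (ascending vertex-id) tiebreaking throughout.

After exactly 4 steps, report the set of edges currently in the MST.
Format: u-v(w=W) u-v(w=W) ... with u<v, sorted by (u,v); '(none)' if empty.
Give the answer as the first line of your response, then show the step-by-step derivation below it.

0-6(w=3) 1-3(w=5) 3-6(w=8) 3-8(w=8)

step 1: add edge 3-8 (w=8); MST = {3-8(w=8)}
step 2: add edge 1-3 (w=5); MST = {1-3(w=5) 3-8(w=8)}
step 3: add edge 3-6 (w=8); MST = {1-3(w=5) 3-6(w=8) 3-8(w=8)}
step 4: add edge 0-6 (w=3); MST = {0-6(w=3) 1-3(w=5) 3-6(w=8) 3-8(w=8)}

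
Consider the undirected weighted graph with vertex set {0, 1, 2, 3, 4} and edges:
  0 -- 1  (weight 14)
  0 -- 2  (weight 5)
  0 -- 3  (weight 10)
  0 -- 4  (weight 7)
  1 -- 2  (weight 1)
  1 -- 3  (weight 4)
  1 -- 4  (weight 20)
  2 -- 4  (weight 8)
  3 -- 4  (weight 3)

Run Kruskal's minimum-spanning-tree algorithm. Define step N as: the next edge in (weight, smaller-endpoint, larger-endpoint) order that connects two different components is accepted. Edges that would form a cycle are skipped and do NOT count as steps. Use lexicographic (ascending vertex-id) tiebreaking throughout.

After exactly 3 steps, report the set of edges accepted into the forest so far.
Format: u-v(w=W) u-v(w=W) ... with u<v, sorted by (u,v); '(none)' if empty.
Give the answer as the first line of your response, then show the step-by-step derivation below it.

1-2(w=1) 1-3(w=4) 3-4(w=3)

step 1: add edge 1-2 (w=1); MST = {1-2(w=1)}
step 2: add edge 3-4 (w=3); MST = {1-2(w=1) 3-4(w=3)}
step 3: add edge 1-3 (w=4); MST = {1-2(w=1) 1-3(w=4) 3-4(w=3)}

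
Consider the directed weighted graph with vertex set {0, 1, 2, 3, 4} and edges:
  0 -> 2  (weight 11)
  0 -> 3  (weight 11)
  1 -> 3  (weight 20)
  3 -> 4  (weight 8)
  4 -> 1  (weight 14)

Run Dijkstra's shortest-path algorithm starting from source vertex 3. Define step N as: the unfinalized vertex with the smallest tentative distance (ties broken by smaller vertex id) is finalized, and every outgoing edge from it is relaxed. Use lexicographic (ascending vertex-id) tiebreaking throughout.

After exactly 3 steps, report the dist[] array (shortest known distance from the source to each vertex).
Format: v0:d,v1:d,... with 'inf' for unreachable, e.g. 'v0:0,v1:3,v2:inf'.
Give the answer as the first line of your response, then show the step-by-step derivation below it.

v0:inf,v1:22,v2:inf,v3:0,v4:8

step 1: dist = v0:inf,v1:inf,v2:inf,v3:0,v4:8
step 2: dist = v0:inf,v1:22,v2:inf,v3:0,v4:8
step 3: dist = v0:inf,v1:22,v2:inf,v3:0,v4:8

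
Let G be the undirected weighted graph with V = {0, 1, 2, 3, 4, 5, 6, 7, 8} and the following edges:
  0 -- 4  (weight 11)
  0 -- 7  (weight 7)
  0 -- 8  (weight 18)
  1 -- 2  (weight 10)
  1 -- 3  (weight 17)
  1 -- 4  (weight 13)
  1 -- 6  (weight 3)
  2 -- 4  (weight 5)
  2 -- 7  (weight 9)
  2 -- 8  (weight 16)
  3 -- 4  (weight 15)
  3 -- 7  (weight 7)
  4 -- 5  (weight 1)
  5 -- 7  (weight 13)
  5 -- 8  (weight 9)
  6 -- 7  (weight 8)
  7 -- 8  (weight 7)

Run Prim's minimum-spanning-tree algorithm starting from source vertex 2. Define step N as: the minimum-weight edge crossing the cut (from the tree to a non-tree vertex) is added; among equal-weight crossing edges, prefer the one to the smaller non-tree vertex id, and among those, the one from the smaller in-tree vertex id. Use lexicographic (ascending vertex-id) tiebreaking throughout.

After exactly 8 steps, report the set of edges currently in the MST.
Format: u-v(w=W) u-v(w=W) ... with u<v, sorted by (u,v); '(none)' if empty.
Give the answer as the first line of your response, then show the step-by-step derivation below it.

0-7(w=7) 1-6(w=3) 2-4(w=5) 2-7(w=9) 3-7(w=7) 4-5(w=1) 6-7(w=8) 7-8(w=7)

step 1: add edge 2-4 (w=5); MST = {2-4(w=5)}
step 2: add edge 4-5 (w=1); MST = {2-4(w=5) 4-5(w=1)}
step 3: add edge 2-7 (w=9); MST = {2-4(w=5) 2-7(w=9) 4-5(w=1)}
step 4: add edge 0-7 (w=7); MST = {0-7(w=7) 2-4(w=5) 2-7(w=9) 4-5(w=1)}
step 5: add edge 3-7 (w=7); MST = {0-7(w=7) 2-4(w=5) 2-7(w=9) 3-7(w=7) 4-5(w=1)}
step 6: add edge 7-8 (w=7); MST = {0-7(w=7) 2-4(w=5) 2-7(w=9) 3-7(w=7) 4-5(w=1) 7-8(w=7)}
step 7: add edge 6-7 (w=8); MST = {0-7(w=7) 2-4(w=5) 2-7(w=9) 3-7(w=7) 4-5(w=1) 6-7(w=8) 7-8(w=7)}
step 8: add edge 1-6 (w=3); MST = {0-7(w=7) 1-6(w=3) 2-4(w=5) 2-7(w=9) 3-7(w=7) 4-5(w=1) 6-7(w=8) 7-8(w=7)}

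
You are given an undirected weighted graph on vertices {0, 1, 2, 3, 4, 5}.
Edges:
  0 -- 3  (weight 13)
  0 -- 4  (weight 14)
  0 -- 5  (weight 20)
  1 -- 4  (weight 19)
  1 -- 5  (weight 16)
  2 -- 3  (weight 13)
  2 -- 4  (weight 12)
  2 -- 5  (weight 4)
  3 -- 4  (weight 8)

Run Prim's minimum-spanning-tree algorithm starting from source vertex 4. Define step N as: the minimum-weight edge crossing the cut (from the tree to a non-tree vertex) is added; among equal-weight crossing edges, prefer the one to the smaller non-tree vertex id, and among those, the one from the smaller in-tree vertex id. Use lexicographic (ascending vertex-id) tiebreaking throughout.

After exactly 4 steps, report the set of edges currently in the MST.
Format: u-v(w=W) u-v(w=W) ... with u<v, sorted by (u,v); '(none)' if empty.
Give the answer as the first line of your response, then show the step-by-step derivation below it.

0-3(w=13) 2-4(w=12) 2-5(w=4) 3-4(w=8)

step 1: add edge 3-4 (w=8); MST = {3-4(w=8)}
step 2: add edge 2-4 (w=12); MST = {2-4(w=12) 3-4(w=8)}
step 3: add edge 2-5 (w=4); MST = {2-4(w=12) 2-5(w=4) 3-4(w=8)}
step 4: add edge 0-3 (w=13); MST = {0-3(w=13) 2-4(w=12) 2-5(w=4) 3-4(w=8)}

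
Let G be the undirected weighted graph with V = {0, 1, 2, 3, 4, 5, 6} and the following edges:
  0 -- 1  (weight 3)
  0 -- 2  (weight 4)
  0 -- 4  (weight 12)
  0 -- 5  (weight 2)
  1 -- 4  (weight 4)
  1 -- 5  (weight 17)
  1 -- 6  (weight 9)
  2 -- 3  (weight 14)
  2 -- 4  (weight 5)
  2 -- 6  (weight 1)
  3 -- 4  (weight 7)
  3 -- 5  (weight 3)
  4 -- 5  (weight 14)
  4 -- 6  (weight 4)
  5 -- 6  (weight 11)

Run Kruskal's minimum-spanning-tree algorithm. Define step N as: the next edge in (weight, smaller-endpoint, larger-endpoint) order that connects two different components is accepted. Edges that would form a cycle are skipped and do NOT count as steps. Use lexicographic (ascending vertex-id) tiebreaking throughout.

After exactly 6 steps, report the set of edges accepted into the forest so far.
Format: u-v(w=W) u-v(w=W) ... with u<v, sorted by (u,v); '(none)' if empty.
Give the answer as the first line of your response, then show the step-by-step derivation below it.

0-1(w=3) 0-2(w=4) 0-5(w=2) 1-4(w=4) 2-6(w=1) 3-5(w=3)

step 1: add edge 2-6 (w=1); MST = {2-6(w=1)}
step 2: add edge 0-5 (w=2); MST = {0-5(w=2) 2-6(w=1)}
step 3: add edge 0-1 (w=3); MST = {0-1(w=3) 0-5(w=2) 2-6(w=1)}
step 4: add edge 3-5 (w=3); MST = {0-1(w=3) 0-5(w=2) 2-6(w=1) 3-5(w=3)}
step 5: add edge 0-2 (w=4); MST = {0-1(w=3) 0-2(w=4) 0-5(w=2) 2-6(w=1) 3-5(w=3)}
step 6: add edge 1-4 (w=4); MST = {0-1(w=3) 0-2(w=4) 0-5(w=2) 1-4(w=4) 2-6(w=1) 3-5(w=3)}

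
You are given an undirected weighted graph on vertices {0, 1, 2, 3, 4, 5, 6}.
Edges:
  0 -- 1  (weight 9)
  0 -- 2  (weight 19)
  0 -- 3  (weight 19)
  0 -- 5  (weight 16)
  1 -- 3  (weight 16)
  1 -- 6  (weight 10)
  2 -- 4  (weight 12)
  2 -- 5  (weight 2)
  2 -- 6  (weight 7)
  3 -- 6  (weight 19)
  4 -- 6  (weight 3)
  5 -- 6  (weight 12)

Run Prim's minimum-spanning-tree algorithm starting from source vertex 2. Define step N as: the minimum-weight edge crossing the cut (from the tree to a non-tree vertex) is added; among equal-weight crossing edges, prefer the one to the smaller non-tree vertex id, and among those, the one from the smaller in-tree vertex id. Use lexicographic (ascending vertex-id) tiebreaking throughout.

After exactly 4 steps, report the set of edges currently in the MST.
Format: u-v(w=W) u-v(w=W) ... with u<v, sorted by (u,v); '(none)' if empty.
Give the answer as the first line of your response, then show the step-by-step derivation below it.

1-6(w=10) 2-5(w=2) 2-6(w=7) 4-6(w=3)

step 1: add edge 2-5 (w=2); MST = {2-5(w=2)}
step 2: add edge 2-6 (w=7); MST = {2-5(w=2) 2-6(w=7)}
step 3: add edge 4-6 (w=3); MST = {2-5(w=2) 2-6(w=7) 4-6(w=3)}
step 4: add edge 1-6 (w=10); MST = {1-6(w=10) 2-5(w=2) 2-6(w=7) 4-6(w=3)}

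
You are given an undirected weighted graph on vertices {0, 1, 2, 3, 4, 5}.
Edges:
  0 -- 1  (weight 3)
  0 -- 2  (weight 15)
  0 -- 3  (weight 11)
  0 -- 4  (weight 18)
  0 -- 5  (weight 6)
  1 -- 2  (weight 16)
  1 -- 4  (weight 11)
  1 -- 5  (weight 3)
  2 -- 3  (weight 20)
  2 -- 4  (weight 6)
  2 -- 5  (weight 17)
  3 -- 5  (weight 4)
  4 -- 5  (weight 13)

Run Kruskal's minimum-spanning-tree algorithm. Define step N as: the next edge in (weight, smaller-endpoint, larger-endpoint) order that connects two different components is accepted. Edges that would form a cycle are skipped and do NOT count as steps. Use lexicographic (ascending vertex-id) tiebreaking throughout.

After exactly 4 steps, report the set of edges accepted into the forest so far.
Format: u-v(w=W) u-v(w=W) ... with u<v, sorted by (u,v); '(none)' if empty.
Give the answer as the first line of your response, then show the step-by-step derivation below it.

0-1(w=3) 1-5(w=3) 2-4(w=6) 3-5(w=4)

step 1: add edge 0-1 (w=3); MST = {0-1(w=3)}
step 2: add edge 1-5 (w=3); MST = {0-1(w=3) 1-5(w=3)}
step 3: add edge 3-5 (w=4); MST = {0-1(w=3) 1-5(w=3) 3-5(w=4)}
step 4: add edge 2-4 (w=6); MST = {0-1(w=3) 1-5(w=3) 2-4(w=6) 3-5(w=4)}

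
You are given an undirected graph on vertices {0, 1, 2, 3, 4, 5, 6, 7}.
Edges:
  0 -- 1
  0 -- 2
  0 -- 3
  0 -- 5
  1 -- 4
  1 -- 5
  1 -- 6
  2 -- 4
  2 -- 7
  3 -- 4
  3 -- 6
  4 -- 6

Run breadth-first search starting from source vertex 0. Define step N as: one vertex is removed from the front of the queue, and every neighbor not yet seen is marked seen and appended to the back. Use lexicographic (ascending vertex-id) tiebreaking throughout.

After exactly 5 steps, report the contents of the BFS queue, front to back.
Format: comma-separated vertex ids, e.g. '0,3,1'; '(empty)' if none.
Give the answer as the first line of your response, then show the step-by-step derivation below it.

4,6,7

step 1: dequeue 0; queue=[1,2,3,5]; order=0
step 2: dequeue 1; queue=[2,3,5,4,6]; order=0,1
step 3: dequeue 2; queue=[3,5,4,6,7]; order=0,1,2
step 4: dequeue 3; queue=[5,4,6,7]; order=0,1,2,3
step 5: dequeue 5; queue=[4,6,7]; order=0,1,2,3,5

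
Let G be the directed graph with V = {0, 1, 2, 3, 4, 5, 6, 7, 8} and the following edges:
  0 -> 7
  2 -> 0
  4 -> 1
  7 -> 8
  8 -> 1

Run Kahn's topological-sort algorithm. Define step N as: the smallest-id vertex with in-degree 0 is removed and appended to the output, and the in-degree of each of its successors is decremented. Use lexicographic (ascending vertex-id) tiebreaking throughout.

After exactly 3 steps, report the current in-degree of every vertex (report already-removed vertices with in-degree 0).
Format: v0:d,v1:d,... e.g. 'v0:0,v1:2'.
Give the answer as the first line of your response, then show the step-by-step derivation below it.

v0:0,v1:2,v2:0,v3:0,v4:0,v5:0,v6:0,v7:0,v8:1

step 1: output 2; order=[2]; indeg=(0,2,0,0,0,0,0,1,1)
step 2: output 0; order=[2,0]; indeg=(0,2,0,0,0,0,0,0,1)
step 3: output 3; order=[2,0,3]; indeg=(0,2,0,0,0,0,0,0,1)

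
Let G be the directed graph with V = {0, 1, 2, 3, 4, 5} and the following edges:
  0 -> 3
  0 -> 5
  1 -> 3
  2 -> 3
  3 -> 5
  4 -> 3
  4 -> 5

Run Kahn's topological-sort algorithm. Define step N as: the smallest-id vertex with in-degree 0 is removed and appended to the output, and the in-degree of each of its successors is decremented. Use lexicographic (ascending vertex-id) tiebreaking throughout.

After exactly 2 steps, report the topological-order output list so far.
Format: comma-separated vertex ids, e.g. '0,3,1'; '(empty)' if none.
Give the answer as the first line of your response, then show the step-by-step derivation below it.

0,1

step 1: output 0; order=[0]; indeg=(0,0,0,3,0,2)
step 2: output 1; order=[0,1]; indeg=(0,0,0,2,0,2)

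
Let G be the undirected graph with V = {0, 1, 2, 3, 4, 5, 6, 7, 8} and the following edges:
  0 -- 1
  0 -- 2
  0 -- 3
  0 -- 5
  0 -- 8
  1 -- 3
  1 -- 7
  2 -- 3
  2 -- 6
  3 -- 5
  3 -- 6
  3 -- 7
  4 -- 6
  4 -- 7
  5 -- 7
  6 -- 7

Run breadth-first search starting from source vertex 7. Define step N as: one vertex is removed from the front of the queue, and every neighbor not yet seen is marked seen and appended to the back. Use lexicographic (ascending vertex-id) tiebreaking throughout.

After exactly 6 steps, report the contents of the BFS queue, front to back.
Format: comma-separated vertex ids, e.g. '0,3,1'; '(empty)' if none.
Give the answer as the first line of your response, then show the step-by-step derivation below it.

0,2

step 1: dequeue 7; queue=[1,3,4,5,6]; order=7
step 2: dequeue 1; queue=[3,4,5,6,0]; order=7,1
step 3: dequeue 3; queue=[4,5,6,0,2]; order=7,1,3
step 4: dequeue 4; queue=[5,6,0,2]; order=7,1,3,4
step 5: dequeue 5; queue=[6,0,2]; order=7,1,3,4,5
step 6: dequeue 6; queue=[0,2]; order=7,1,3,4,5,6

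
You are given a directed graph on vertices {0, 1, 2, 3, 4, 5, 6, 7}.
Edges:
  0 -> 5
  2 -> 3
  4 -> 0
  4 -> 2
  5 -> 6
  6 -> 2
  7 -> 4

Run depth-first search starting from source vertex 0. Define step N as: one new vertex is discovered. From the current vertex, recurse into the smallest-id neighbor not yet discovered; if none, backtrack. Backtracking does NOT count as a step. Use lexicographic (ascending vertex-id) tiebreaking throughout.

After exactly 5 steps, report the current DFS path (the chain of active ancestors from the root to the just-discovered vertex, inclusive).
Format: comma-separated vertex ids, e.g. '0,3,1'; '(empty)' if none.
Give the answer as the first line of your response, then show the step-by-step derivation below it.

0,5,6,2,3

step 1: discover 0; path=0; order=0
step 2: discover 5; path=0>5; order=0,5
step 3: discover 6; path=0>5>6; order=0,5,6
step 4: discover 2; path=0>5>6>2; order=0,5,6,2
step 5: discover 3; path=0>5>6>2>3; order=0,5,6,2,3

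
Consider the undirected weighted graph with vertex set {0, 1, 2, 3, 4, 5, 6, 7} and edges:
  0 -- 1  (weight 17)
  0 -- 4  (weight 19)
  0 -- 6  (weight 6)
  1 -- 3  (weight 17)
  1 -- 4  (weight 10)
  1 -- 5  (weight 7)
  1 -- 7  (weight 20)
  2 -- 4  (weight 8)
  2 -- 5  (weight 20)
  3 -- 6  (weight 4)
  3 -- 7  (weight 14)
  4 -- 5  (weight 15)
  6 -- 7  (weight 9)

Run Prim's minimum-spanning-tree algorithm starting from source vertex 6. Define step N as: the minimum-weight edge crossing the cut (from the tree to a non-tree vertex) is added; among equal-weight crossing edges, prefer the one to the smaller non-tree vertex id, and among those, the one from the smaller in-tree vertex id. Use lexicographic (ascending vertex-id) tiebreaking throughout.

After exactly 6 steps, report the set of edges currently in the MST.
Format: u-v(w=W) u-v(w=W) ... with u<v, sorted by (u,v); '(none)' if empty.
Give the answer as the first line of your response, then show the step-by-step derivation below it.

0-1(w=17) 0-6(w=6) 1-4(w=10) 1-5(w=7) 3-6(w=4) 6-7(w=9)

step 1: add edge 3-6 (w=4); MST = {3-6(w=4)}
step 2: add edge 0-6 (w=6); MST = {0-6(w=6) 3-6(w=4)}
step 3: add edge 6-7 (w=9); MST = {0-6(w=6) 3-6(w=4) 6-7(w=9)}
step 4: add edge 0-1 (w=17); MST = {0-1(w=17) 0-6(w=6) 3-6(w=4) 6-7(w=9)}
step 5: add edge 1-5 (w=7); MST = {0-1(w=17) 0-6(w=6) 1-5(w=7) 3-6(w=4) 6-7(w=9)}
step 6: add edge 1-4 (w=10); MST = {0-1(w=17) 0-6(w=6) 1-4(w=10) 1-5(w=7) 3-6(w=4) 6-7(w=9)}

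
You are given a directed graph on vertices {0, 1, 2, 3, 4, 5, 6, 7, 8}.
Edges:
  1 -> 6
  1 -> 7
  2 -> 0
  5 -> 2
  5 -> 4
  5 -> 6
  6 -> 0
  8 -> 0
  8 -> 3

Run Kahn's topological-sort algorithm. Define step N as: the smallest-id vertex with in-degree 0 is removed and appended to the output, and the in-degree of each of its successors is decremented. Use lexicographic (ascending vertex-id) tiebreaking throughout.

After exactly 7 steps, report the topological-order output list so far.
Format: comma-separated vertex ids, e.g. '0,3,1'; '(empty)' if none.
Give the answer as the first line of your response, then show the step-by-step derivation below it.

1,5,2,4,6,7,8

step 1: output 1; order=[1]; indeg=(3,0,1,1,1,0,1,0,0)
step 2: output 5; order=[1,5]; indeg=(3,0,0,1,0,0,0,0,0)
step 3: output 2; order=[1,5,2]; indeg=(2,0,0,1,0,0,0,0,0)
step 4: output 4; order=[1,5,2,4]; indeg=(2,0,0,1,0,0,0,0,0)
step 5: output 6; order=[1,5,2,4,6]; indeg=(1,0,0,1,0,0,0,0,0)
step 6: output 7; order=[1,5,2,4,6,7]; indeg=(1,0,0,1,0,0,0,0,0)
step 7: output 8; order=[1,5,2,4,6,7,8]; indeg=(0,0,0,0,0,0,0,0,0)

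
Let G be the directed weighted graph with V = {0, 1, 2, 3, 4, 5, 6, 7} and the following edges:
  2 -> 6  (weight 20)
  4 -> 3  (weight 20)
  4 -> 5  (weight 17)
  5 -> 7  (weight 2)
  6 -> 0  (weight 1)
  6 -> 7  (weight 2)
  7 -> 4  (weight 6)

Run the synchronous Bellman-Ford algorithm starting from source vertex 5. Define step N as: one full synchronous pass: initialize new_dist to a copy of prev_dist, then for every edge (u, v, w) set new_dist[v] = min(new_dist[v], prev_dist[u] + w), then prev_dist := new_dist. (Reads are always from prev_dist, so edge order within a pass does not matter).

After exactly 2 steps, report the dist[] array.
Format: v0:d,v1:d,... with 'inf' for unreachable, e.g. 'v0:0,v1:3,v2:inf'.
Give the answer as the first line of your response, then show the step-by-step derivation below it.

v0:inf,v1:inf,v2:inf,v3:inf,v4:8,v5:0,v6:inf,v7:2

step 1: dist = v0:inf,v1:inf,v2:inf,v3:inf,v4:inf,v5:0,v6:inf,v7:2
step 2: dist = v0:inf,v1:inf,v2:inf,v3:inf,v4:8,v5:0,v6:inf,v7:2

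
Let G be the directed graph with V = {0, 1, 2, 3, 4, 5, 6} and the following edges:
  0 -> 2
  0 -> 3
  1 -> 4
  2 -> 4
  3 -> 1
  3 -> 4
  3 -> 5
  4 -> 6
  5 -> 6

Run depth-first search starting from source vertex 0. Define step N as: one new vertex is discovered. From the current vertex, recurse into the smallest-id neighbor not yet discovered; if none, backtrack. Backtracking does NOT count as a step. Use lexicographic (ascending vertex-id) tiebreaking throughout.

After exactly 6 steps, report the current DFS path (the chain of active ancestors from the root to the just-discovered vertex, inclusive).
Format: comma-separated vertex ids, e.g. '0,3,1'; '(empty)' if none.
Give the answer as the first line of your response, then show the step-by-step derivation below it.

0,3,1

step 1: discover 0; path=0; order=0
step 2: discover 2; path=0>2; order=0,2
step 3: discover 4; path=0>2>4; order=0,2,4
step 4: discover 6; path=0>2>4>6; order=0,2,4,6
step 5: discover 3; path=0>3; order=0,2,4,6,3
step 6: discover 1; path=0>3>1; order=0,2,4,6,3,1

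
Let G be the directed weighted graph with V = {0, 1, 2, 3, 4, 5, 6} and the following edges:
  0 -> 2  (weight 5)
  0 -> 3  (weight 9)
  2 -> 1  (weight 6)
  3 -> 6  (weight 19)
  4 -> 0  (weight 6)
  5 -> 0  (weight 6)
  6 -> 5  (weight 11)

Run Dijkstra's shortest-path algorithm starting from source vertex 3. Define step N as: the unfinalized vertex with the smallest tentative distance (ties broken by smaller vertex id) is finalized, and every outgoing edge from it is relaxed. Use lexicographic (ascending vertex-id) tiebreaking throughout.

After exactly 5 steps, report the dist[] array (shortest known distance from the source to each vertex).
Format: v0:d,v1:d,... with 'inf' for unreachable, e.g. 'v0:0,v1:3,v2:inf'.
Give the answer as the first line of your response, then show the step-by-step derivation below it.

v0:36,v1:47,v2:41,v3:0,v4:inf,v5:30,v6:19

step 1: dist = v0:inf,v1:inf,v2:inf,v3:0,v4:inf,v5:inf,v6:19
step 2: dist = v0:inf,v1:inf,v2:inf,v3:0,v4:inf,v5:30,v6:19
step 3: dist = v0:36,v1:inf,v2:inf,v3:0,v4:inf,v5:30,v6:19
step 4: dist = v0:36,v1:inf,v2:41,v3:0,v4:inf,v5:30,v6:19
step 5: dist = v0:36,v1:47,v2:41,v3:0,v4:inf,v5:30,v6:19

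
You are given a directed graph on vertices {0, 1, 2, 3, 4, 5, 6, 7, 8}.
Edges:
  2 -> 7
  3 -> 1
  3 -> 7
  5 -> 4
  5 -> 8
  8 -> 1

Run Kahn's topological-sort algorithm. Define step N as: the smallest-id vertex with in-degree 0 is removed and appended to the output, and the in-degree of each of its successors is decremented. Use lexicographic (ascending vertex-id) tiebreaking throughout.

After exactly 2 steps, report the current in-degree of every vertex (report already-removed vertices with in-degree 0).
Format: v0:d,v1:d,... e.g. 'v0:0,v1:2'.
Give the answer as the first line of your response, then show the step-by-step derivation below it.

v0:0,v1:2,v2:0,v3:0,v4:1,v5:0,v6:0,v7:1,v8:1

step 1: output 0; order=[0]; indeg=(0,2,0,0,1,0,0,2,1)
step 2: output 2; order=[0,2]; indeg=(0,2,0,0,1,0,0,1,1)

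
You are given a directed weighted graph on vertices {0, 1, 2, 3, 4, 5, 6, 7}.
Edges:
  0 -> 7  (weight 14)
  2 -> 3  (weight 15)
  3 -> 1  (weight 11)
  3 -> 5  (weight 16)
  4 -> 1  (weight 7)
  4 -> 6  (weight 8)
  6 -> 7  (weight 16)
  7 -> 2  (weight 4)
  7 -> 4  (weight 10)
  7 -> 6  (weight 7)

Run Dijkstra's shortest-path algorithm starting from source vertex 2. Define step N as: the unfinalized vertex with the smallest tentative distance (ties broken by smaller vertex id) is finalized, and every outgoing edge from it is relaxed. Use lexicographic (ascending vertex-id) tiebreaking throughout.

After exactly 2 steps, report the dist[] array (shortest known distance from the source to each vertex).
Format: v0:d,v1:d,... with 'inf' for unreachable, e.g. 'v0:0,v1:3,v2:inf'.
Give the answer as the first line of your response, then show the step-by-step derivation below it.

v0:inf,v1:26,v2:0,v3:15,v4:inf,v5:31,v6:inf,v7:inf

step 1: dist = v0:inf,v1:inf,v2:0,v3:15,v4:inf,v5:inf,v6:inf,v7:inf
step 2: dist = v0:inf,v1:26,v2:0,v3:15,v4:inf,v5:31,v6:inf,v7:inf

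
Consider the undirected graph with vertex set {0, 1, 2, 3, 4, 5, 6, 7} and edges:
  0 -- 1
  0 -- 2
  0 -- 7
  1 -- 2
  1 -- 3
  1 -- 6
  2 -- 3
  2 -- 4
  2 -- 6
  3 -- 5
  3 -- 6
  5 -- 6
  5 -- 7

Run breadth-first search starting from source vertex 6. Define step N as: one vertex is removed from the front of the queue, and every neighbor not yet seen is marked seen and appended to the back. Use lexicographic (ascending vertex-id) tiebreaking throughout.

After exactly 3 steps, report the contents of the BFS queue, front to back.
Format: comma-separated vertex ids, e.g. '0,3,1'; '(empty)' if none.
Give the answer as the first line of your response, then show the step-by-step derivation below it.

3,5,0,4

step 1: dequeue 6; queue=[1,2,3,5]; order=6
step 2: dequeue 1; queue=[2,3,5,0]; order=6,1
step 3: dequeue 2; queue=[3,5,0,4]; order=6,1,2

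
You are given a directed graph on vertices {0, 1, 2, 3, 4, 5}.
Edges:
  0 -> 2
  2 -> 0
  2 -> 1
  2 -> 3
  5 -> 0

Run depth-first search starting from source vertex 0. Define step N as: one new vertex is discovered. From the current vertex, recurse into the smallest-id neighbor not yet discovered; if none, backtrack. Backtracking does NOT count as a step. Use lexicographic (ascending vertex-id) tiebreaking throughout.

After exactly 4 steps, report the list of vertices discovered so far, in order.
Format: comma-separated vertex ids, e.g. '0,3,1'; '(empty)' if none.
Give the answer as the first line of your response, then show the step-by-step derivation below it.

0,2,1,3

step 1: discover 0; path=0; order=0
step 2: discover 2; path=0>2; order=0,2
step 3: discover 1; path=0>2>1; order=0,2,1
step 4: discover 3; path=0>2>3; order=0,2,1,3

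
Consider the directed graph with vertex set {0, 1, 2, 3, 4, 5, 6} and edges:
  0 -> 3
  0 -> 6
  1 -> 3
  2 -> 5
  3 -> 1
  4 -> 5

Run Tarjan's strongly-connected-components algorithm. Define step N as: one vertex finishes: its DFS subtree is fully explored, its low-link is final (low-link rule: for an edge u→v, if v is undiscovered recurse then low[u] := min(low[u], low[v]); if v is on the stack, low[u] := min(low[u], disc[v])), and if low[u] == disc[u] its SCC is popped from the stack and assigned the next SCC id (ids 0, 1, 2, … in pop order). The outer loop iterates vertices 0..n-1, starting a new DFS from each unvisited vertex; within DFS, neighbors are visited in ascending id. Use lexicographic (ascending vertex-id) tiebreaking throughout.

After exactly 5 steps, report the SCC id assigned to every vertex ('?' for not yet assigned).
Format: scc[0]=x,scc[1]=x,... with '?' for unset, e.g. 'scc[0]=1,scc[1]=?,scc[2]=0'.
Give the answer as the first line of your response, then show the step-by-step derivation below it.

scc[0]=2,scc[1]=0,scc[2]=?,scc[3]=0,scc[4]=?,scc[5]=3,scc[6]=1

step 1: low=(low[0]=0,low[1]=1,low[2]=?,low[3]=1,low[4]=?,low[5]=?,low[6]=?); scc=(scc[0]=?,scc[1]=?,scc[2]=?,scc[3]=?,scc[4]=?,scc[5]=?,scc[6]=?)
step 2: low=(low[0]=0,low[1]=1,low[2]=?,low[3]=1,low[4]=?,low[5]=?,low[6]=?); scc=(scc[0]=?,scc[1]=0,scc[2]=?,scc[3]=0,scc[4]=?,scc[5]=?,scc[6]=?)
step 3: low=(low[0]=0,low[1]=1,low[2]=?,low[3]=1,low[4]=?,low[5]=?,low[6]=3); scc=(scc[0]=?,scc[1]=0,scc[2]=?,scc[3]=0,scc[4]=?,scc[5]=?,scc[6]=1)
step 4: low=(low[0]=0,low[1]=1,low[2]=?,low[3]=1,low[4]=?,low[5]=?,low[6]=3); scc=(scc[0]=2,scc[1]=0,scc[2]=?,scc[3]=0,scc[4]=?,scc[5]=?,scc[6]=1)
step 5: low=(low[0]=0,low[1]=1,low[2]=4,low[3]=1,low[4]=?,low[5]=5,low[6]=3); scc=(scc[0]=2,scc[1]=0,scc[2]=?,scc[3]=0,scc[4]=?,scc[5]=3,scc[6]=1)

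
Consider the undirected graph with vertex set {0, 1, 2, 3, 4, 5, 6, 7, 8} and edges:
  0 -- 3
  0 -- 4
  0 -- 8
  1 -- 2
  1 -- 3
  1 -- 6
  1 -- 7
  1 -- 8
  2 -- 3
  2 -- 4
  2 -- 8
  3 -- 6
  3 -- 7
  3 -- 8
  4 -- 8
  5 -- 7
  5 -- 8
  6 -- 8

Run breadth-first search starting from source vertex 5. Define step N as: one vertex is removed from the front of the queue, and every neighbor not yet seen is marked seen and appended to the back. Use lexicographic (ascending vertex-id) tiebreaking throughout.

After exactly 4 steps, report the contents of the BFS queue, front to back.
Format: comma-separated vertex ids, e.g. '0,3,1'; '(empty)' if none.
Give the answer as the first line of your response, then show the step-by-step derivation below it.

3,0,2,4,6

step 1: dequeue 5; queue=[7,8]; order=5
step 2: dequeue 7; queue=[8,1,3]; order=5,7
step 3: dequeue 8; queue=[1,3,0,2,4,6]; order=5,7,8
step 4: dequeue 1; queue=[3,0,2,4,6]; order=5,7,8,1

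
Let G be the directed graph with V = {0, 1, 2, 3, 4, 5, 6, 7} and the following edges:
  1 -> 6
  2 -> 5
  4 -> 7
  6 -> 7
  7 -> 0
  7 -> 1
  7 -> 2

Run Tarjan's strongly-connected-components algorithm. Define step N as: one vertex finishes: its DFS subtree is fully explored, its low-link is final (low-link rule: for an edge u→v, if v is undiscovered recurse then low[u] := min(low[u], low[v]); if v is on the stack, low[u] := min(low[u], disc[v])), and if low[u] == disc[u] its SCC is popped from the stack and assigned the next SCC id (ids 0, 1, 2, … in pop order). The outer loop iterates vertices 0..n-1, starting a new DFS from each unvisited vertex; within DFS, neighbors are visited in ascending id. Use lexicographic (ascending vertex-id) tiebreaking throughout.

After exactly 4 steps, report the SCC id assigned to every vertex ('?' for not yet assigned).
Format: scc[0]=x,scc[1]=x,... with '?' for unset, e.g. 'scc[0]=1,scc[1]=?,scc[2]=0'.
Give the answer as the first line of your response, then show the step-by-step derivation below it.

scc[0]=0,scc[1]=?,scc[2]=2,scc[3]=?,scc[4]=?,scc[5]=1,scc[6]=?,scc[7]=?

step 1: low=(low[0]=0,low[1]=?,low[2]=?,low[3]=?,low[4]=?,low[5]=?,low[6]=?,low[7]=?); scc=(scc[0]=0,scc[1]=?,scc[2]=?,scc[3]=?,scc[4]=?,scc[5]=?,scc[6]=?,scc[7]=?)
step 2: low=(low[0]=0,low[1]=1,low[2]=4,low[3]=?,low[4]=?,low[5]=5,low[6]=2,low[7]=1); scc=(scc[0]=0,scc[1]=?,scc[2]=?,scc[3]=?,scc[4]=?,scc[5]=1,scc[6]=?,scc[7]=?)
step 3: low=(low[0]=0,low[1]=1,low[2]=4,low[3]=?,low[4]=?,low[5]=5,low[6]=2,low[7]=1); scc=(scc[0]=0,scc[1]=?,scc[2]=2,scc[3]=?,scc[4]=?,scc[5]=1,scc[6]=?,scc[7]=?)
step 4: low=(low[0]=0,low[1]=1,low[2]=4,low[3]=?,low[4]=?,low[5]=5,low[6]=2,low[7]=1); scc=(scc[0]=0,scc[1]=?,scc[2]=2,scc[3]=?,scc[4]=?,scc[5]=1,scc[6]=?,scc[7]=?)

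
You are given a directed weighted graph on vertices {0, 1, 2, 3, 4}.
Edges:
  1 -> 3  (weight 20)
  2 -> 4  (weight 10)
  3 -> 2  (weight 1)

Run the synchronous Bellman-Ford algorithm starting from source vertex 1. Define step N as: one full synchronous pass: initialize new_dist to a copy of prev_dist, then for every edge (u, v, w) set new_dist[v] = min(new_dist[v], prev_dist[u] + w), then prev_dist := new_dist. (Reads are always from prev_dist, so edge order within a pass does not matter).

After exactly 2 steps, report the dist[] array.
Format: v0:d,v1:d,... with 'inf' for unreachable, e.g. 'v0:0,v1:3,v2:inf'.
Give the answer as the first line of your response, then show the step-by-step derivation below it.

v0:inf,v1:0,v2:21,v3:20,v4:inf

step 1: dist = v0:inf,v1:0,v2:inf,v3:20,v4:inf
step 2: dist = v0:inf,v1:0,v2:21,v3:20,v4:inf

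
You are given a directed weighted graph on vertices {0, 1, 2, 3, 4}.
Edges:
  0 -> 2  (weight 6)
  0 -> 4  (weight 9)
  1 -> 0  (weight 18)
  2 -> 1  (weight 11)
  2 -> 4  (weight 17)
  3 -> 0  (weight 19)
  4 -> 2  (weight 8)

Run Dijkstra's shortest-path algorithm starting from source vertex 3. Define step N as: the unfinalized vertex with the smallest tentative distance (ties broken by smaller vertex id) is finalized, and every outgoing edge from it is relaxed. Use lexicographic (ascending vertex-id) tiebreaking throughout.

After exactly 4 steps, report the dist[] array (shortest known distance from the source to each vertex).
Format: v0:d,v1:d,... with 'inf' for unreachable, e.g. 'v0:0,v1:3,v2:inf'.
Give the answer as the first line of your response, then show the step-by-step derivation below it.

v0:19,v1:36,v2:25,v3:0,v4:28

step 1: dist = v0:19,v1:inf,v2:inf,v3:0,v4:inf
step 2: dist = v0:19,v1:inf,v2:25,v3:0,v4:28
step 3: dist = v0:19,v1:36,v2:25,v3:0,v4:28
step 4: dist = v0:19,v1:36,v2:25,v3:0,v4:28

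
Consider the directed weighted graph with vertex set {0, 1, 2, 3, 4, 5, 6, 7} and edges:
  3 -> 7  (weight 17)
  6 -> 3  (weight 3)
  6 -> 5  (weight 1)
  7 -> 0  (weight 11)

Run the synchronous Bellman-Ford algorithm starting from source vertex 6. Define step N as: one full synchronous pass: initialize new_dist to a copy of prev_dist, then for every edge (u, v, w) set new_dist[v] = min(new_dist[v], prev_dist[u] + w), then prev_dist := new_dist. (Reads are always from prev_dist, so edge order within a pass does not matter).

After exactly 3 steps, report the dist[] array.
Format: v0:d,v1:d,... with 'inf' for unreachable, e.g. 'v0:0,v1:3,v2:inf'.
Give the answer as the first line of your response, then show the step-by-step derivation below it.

v0:31,v1:inf,v2:inf,v3:3,v4:inf,v5:1,v6:0,v7:20

step 1: dist = v0:inf,v1:inf,v2:inf,v3:3,v4:inf,v5:1,v6:0,v7:inf
step 2: dist = v0:inf,v1:inf,v2:inf,v3:3,v4:inf,v5:1,v6:0,v7:20
step 3: dist = v0:31,v1:inf,v2:inf,v3:3,v4:inf,v5:1,v6:0,v7:20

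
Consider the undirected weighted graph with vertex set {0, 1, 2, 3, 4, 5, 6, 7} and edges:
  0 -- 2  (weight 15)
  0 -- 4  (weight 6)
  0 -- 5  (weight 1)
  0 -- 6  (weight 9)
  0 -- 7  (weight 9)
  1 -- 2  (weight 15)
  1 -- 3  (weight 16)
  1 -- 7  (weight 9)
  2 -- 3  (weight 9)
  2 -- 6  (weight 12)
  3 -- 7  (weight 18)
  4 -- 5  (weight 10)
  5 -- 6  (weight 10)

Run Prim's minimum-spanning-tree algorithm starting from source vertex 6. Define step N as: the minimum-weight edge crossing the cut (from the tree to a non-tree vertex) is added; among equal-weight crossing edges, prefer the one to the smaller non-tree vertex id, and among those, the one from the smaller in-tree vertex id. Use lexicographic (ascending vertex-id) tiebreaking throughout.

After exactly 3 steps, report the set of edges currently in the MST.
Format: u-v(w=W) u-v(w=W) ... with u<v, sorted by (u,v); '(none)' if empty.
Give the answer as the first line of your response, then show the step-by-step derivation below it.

0-4(w=6) 0-5(w=1) 0-6(w=9)

step 1: add edge 0-6 (w=9); MST = {0-6(w=9)}
step 2: add edge 0-5 (w=1); MST = {0-5(w=1) 0-6(w=9)}
step 3: add edge 0-4 (w=6); MST = {0-4(w=6) 0-5(w=1) 0-6(w=9)}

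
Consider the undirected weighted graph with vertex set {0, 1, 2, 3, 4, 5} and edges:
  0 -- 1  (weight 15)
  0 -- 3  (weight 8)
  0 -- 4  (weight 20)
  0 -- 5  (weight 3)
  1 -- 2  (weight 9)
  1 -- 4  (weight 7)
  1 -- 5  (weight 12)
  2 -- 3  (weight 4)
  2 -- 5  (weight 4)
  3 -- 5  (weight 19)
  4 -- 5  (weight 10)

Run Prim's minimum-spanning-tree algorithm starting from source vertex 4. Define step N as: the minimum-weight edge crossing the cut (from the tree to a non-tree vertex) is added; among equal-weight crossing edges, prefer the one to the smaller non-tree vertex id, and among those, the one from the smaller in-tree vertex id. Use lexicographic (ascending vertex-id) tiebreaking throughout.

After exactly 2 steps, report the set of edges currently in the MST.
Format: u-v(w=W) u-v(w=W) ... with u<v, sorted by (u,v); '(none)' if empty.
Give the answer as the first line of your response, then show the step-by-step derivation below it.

1-2(w=9) 1-4(w=7)

step 1: add edge 1-4 (w=7); MST = {1-4(w=7)}
step 2: add edge 1-2 (w=9); MST = {1-2(w=9) 1-4(w=7)}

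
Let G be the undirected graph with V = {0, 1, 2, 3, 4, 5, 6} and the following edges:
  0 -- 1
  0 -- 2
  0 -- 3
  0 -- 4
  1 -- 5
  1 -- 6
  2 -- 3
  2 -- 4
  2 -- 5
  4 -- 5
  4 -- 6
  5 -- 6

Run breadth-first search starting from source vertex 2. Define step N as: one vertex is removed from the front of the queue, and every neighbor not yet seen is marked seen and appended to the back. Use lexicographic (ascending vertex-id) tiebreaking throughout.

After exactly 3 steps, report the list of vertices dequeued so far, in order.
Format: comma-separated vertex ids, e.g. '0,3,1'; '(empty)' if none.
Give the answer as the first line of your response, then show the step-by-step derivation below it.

2,0,3

step 1: dequeue 2; queue=[0,3,4,5]; order=2
step 2: dequeue 0; queue=[3,4,5,1]; order=2,0
step 3: dequeue 3; queue=[4,5,1]; order=2,0,3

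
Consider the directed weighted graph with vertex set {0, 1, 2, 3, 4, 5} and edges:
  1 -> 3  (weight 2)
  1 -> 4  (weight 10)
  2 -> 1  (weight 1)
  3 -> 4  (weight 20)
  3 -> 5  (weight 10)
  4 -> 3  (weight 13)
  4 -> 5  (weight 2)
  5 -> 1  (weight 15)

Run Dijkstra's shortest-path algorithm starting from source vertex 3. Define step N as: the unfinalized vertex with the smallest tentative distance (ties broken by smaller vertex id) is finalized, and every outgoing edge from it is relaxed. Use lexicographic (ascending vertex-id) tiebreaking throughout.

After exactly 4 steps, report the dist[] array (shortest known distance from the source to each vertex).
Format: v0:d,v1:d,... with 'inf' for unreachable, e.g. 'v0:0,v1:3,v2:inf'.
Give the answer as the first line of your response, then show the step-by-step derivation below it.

v0:inf,v1:25,v2:inf,v3:0,v4:20,v5:10

step 1: dist = v0:inf,v1:inf,v2:inf,v3:0,v4:20,v5:10
step 2: dist = v0:inf,v1:25,v2:inf,v3:0,v4:20,v5:10
step 3: dist = v0:inf,v1:25,v2:inf,v3:0,v4:20,v5:10
step 4: dist = v0:inf,v1:25,v2:inf,v3:0,v4:20,v5:10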